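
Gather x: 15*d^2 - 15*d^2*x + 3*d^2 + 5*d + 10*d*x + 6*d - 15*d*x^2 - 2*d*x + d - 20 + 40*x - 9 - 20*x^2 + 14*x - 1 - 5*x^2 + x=18*d^2 + 12*d + x^2*(-15*d - 25) + x*(-15*d^2 + 8*d + 55) - 30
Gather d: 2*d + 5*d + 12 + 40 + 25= 7*d + 77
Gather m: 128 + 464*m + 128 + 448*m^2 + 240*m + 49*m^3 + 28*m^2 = 49*m^3 + 476*m^2 + 704*m + 256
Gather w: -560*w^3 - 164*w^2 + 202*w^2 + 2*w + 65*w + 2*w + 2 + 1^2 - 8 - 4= -560*w^3 + 38*w^2 + 69*w - 9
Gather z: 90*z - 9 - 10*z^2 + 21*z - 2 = -10*z^2 + 111*z - 11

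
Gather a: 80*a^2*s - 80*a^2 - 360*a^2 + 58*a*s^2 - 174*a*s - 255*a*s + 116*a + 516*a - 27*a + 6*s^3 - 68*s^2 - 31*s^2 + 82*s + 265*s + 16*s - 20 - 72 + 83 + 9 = a^2*(80*s - 440) + a*(58*s^2 - 429*s + 605) + 6*s^3 - 99*s^2 + 363*s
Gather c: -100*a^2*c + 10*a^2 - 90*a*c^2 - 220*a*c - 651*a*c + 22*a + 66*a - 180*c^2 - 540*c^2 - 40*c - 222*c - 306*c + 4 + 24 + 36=10*a^2 + 88*a + c^2*(-90*a - 720) + c*(-100*a^2 - 871*a - 568) + 64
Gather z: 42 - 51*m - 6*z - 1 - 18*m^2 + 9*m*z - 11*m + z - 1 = -18*m^2 - 62*m + z*(9*m - 5) + 40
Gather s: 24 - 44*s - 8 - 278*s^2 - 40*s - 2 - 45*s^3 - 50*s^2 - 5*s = -45*s^3 - 328*s^2 - 89*s + 14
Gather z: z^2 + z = z^2 + z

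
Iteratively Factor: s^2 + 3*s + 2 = (s + 2)*(s + 1)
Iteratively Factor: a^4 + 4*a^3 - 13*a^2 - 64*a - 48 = (a - 4)*(a^3 + 8*a^2 + 19*a + 12) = (a - 4)*(a + 4)*(a^2 + 4*a + 3) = (a - 4)*(a + 1)*(a + 4)*(a + 3)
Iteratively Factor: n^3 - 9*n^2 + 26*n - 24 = (n - 3)*(n^2 - 6*n + 8) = (n - 3)*(n - 2)*(n - 4)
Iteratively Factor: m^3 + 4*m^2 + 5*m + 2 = (m + 2)*(m^2 + 2*m + 1) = (m + 1)*(m + 2)*(m + 1)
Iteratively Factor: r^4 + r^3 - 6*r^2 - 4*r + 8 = (r + 2)*(r^3 - r^2 - 4*r + 4) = (r + 2)^2*(r^2 - 3*r + 2) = (r - 1)*(r + 2)^2*(r - 2)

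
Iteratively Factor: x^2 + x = (x)*(x + 1)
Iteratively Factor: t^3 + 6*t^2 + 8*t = (t + 2)*(t^2 + 4*t) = (t + 2)*(t + 4)*(t)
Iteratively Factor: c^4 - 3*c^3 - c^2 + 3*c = (c - 1)*(c^3 - 2*c^2 - 3*c) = (c - 1)*(c + 1)*(c^2 - 3*c) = (c - 3)*(c - 1)*(c + 1)*(c)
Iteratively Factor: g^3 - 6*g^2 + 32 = (g - 4)*(g^2 - 2*g - 8) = (g - 4)^2*(g + 2)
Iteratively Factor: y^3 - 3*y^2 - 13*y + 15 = (y - 5)*(y^2 + 2*y - 3) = (y - 5)*(y - 1)*(y + 3)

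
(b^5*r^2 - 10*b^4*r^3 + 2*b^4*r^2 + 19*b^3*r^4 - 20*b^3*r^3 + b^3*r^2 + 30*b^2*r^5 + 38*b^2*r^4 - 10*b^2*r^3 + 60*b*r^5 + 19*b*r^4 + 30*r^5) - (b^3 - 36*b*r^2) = b^5*r^2 - 10*b^4*r^3 + 2*b^4*r^2 + 19*b^3*r^4 - 20*b^3*r^3 + b^3*r^2 - b^3 + 30*b^2*r^5 + 38*b^2*r^4 - 10*b^2*r^3 + 60*b*r^5 + 19*b*r^4 + 36*b*r^2 + 30*r^5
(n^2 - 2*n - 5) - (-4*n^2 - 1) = 5*n^2 - 2*n - 4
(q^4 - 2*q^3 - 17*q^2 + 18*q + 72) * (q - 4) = q^5 - 6*q^4 - 9*q^3 + 86*q^2 - 288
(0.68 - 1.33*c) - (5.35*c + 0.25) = 0.43 - 6.68*c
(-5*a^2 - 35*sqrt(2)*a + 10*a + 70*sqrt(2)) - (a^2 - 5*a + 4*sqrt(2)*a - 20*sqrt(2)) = -6*a^2 - 39*sqrt(2)*a + 15*a + 90*sqrt(2)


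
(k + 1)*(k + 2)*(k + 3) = k^3 + 6*k^2 + 11*k + 6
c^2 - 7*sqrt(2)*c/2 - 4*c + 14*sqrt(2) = (c - 4)*(c - 7*sqrt(2)/2)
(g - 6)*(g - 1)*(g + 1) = g^3 - 6*g^2 - g + 6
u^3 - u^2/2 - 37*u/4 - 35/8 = (u - 7/2)*(u + 1/2)*(u + 5/2)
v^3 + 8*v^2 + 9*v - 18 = (v - 1)*(v + 3)*(v + 6)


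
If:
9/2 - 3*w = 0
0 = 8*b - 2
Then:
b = 1/4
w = 3/2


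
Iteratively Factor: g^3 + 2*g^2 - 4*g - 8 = (g + 2)*(g^2 - 4) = (g + 2)^2*(g - 2)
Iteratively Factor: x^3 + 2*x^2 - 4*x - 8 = (x + 2)*(x^2 - 4) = (x - 2)*(x + 2)*(x + 2)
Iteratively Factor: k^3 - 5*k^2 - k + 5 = (k + 1)*(k^2 - 6*k + 5) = (k - 1)*(k + 1)*(k - 5)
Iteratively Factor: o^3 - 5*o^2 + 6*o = (o - 3)*(o^2 - 2*o) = (o - 3)*(o - 2)*(o)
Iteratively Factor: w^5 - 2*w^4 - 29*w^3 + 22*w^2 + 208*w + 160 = (w + 4)*(w^4 - 6*w^3 - 5*w^2 + 42*w + 40) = (w - 5)*(w + 4)*(w^3 - w^2 - 10*w - 8) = (w - 5)*(w + 1)*(w + 4)*(w^2 - 2*w - 8) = (w - 5)*(w - 4)*(w + 1)*(w + 4)*(w + 2)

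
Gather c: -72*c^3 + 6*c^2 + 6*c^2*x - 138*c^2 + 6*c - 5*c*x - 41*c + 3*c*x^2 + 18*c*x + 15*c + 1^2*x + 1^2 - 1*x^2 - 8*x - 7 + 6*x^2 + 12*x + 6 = -72*c^3 + c^2*(6*x - 132) + c*(3*x^2 + 13*x - 20) + 5*x^2 + 5*x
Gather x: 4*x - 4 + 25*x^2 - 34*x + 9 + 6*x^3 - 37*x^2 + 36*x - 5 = 6*x^3 - 12*x^2 + 6*x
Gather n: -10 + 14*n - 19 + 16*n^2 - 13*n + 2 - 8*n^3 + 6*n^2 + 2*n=-8*n^3 + 22*n^2 + 3*n - 27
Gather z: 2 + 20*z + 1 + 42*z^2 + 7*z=42*z^2 + 27*z + 3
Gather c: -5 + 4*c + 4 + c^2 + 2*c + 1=c^2 + 6*c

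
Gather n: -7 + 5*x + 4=5*x - 3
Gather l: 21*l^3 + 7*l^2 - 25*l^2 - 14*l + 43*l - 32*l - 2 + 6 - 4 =21*l^3 - 18*l^2 - 3*l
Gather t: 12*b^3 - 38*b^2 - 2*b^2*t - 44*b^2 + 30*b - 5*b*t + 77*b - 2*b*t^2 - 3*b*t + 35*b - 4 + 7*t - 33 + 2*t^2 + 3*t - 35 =12*b^3 - 82*b^2 + 142*b + t^2*(2 - 2*b) + t*(-2*b^2 - 8*b + 10) - 72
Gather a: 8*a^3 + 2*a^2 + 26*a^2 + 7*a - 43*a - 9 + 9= 8*a^3 + 28*a^2 - 36*a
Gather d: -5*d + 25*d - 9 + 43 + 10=20*d + 44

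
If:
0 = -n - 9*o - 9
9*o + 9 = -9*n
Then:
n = 0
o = -1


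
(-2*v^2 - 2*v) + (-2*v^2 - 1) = -4*v^2 - 2*v - 1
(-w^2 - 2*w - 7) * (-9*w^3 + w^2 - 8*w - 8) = 9*w^5 + 17*w^4 + 69*w^3 + 17*w^2 + 72*w + 56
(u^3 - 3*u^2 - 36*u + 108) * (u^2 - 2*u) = u^5 - 5*u^4 - 30*u^3 + 180*u^2 - 216*u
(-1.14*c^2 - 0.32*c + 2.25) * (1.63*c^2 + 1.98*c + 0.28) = -1.8582*c^4 - 2.7788*c^3 + 2.7147*c^2 + 4.3654*c + 0.63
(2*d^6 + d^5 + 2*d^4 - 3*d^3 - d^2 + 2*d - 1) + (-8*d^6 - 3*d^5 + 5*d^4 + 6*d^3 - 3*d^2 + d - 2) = -6*d^6 - 2*d^5 + 7*d^4 + 3*d^3 - 4*d^2 + 3*d - 3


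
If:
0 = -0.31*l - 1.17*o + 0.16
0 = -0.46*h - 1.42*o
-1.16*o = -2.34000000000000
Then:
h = -6.23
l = -7.10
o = 2.02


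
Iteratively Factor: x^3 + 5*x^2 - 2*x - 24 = (x + 4)*(x^2 + x - 6) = (x + 3)*(x + 4)*(x - 2)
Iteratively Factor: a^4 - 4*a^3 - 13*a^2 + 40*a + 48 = (a + 3)*(a^3 - 7*a^2 + 8*a + 16) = (a - 4)*(a + 3)*(a^2 - 3*a - 4) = (a - 4)*(a + 1)*(a + 3)*(a - 4)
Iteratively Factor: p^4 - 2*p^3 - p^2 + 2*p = (p)*(p^3 - 2*p^2 - p + 2) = p*(p - 2)*(p^2 - 1) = p*(p - 2)*(p + 1)*(p - 1)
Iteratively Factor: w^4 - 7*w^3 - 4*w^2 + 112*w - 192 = (w - 3)*(w^3 - 4*w^2 - 16*w + 64) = (w - 3)*(w + 4)*(w^2 - 8*w + 16) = (w - 4)*(w - 3)*(w + 4)*(w - 4)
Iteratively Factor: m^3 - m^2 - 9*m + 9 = (m - 3)*(m^2 + 2*m - 3) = (m - 3)*(m - 1)*(m + 3)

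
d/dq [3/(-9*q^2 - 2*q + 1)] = 6*(9*q + 1)/(9*q^2 + 2*q - 1)^2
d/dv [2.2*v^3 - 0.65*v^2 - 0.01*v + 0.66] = 6.6*v^2 - 1.3*v - 0.01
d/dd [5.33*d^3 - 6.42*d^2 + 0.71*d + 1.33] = 15.99*d^2 - 12.84*d + 0.71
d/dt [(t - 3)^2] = 2*t - 6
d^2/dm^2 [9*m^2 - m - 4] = 18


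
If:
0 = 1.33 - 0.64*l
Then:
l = 2.08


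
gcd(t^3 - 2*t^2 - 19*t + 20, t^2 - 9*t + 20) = t - 5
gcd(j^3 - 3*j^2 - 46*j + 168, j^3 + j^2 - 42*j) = j^2 + j - 42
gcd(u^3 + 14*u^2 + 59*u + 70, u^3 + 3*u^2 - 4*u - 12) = u + 2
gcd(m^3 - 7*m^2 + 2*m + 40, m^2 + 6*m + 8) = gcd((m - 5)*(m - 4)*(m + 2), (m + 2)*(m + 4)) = m + 2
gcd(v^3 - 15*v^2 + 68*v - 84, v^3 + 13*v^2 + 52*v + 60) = 1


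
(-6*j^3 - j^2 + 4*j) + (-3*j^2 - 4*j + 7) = -6*j^3 - 4*j^2 + 7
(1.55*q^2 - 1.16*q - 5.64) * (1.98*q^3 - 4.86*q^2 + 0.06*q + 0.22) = 3.069*q^5 - 9.8298*q^4 - 5.4366*q^3 + 27.6818*q^2 - 0.5936*q - 1.2408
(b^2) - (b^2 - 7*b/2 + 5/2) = 7*b/2 - 5/2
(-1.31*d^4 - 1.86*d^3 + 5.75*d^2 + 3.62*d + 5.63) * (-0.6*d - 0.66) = 0.786*d^5 + 1.9806*d^4 - 2.2224*d^3 - 5.967*d^2 - 5.7672*d - 3.7158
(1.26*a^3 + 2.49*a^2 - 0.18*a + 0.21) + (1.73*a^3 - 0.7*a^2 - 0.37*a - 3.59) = 2.99*a^3 + 1.79*a^2 - 0.55*a - 3.38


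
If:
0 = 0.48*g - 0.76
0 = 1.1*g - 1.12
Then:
No Solution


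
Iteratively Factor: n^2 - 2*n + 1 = (n - 1)*(n - 1)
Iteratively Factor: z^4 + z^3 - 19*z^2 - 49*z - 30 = (z + 2)*(z^3 - z^2 - 17*z - 15) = (z + 2)*(z + 3)*(z^2 - 4*z - 5) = (z + 1)*(z + 2)*(z + 3)*(z - 5)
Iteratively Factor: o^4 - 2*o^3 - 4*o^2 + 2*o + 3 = (o - 1)*(o^3 - o^2 - 5*o - 3) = (o - 1)*(o + 1)*(o^2 - 2*o - 3) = (o - 3)*(o - 1)*(o + 1)*(o + 1)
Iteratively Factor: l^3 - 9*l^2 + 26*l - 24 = (l - 3)*(l^2 - 6*l + 8) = (l - 4)*(l - 3)*(l - 2)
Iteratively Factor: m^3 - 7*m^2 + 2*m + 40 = (m - 4)*(m^2 - 3*m - 10) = (m - 5)*(m - 4)*(m + 2)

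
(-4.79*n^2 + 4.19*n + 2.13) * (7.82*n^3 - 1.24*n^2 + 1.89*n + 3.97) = -37.4578*n^5 + 38.7054*n^4 + 2.4079*n^3 - 13.7384*n^2 + 20.66*n + 8.4561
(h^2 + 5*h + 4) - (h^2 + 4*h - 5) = h + 9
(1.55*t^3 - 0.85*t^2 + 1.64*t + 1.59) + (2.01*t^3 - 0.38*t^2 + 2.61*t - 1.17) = 3.56*t^3 - 1.23*t^2 + 4.25*t + 0.42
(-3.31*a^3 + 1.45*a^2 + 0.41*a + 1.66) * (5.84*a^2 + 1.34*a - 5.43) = -19.3304*a^5 + 4.0326*a^4 + 22.3107*a^3 + 2.3703*a^2 - 0.00189999999999957*a - 9.0138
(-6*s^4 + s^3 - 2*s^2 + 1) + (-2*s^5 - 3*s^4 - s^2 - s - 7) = -2*s^5 - 9*s^4 + s^3 - 3*s^2 - s - 6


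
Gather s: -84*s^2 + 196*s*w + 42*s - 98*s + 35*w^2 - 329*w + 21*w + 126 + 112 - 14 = -84*s^2 + s*(196*w - 56) + 35*w^2 - 308*w + 224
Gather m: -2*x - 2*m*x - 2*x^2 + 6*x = -2*m*x - 2*x^2 + 4*x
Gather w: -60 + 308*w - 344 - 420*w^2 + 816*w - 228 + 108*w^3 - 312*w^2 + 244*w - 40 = 108*w^3 - 732*w^2 + 1368*w - 672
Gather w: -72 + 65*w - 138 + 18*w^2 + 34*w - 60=18*w^2 + 99*w - 270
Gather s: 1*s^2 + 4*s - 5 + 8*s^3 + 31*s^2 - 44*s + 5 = 8*s^3 + 32*s^2 - 40*s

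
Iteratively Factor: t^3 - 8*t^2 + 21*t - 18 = (t - 3)*(t^2 - 5*t + 6) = (t - 3)^2*(t - 2)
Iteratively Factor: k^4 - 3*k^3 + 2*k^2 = (k - 1)*(k^3 - 2*k^2) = k*(k - 1)*(k^2 - 2*k) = k*(k - 2)*(k - 1)*(k)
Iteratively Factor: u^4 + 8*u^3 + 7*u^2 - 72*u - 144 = (u + 4)*(u^3 + 4*u^2 - 9*u - 36) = (u + 3)*(u + 4)*(u^2 + u - 12) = (u - 3)*(u + 3)*(u + 4)*(u + 4)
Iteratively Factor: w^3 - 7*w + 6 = (w - 1)*(w^2 + w - 6) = (w - 1)*(w + 3)*(w - 2)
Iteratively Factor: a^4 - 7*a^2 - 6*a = (a)*(a^3 - 7*a - 6) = a*(a + 1)*(a^2 - a - 6) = a*(a + 1)*(a + 2)*(a - 3)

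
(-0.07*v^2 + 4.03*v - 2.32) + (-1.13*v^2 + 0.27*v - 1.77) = -1.2*v^2 + 4.3*v - 4.09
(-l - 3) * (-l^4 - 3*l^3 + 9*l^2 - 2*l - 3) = l^5 + 6*l^4 - 25*l^2 + 9*l + 9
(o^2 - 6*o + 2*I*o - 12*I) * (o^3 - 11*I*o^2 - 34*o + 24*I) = o^5 - 6*o^4 - 9*I*o^4 - 12*o^3 + 54*I*o^3 + 72*o^2 - 44*I*o^2 - 48*o + 264*I*o + 288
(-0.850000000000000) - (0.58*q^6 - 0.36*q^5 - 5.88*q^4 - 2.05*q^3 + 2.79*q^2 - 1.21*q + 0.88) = -0.58*q^6 + 0.36*q^5 + 5.88*q^4 + 2.05*q^3 - 2.79*q^2 + 1.21*q - 1.73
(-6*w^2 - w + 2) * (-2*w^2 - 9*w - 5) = 12*w^4 + 56*w^3 + 35*w^2 - 13*w - 10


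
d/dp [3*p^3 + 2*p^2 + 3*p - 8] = 9*p^2 + 4*p + 3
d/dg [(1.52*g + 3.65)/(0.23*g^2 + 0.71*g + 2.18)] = (-0.3496*g^2 - 1.679*g + 0.7221)/(0.0529*g^4 + 0.3266*g^3 + 1.5069*g^2 + 3.0956*g + 4.7524)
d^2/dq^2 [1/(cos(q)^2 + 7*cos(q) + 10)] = (-4*sin(q)^4 + 11*sin(q)^2 + 385*cos(q)/4 - 21*cos(3*q)/4 + 71)/((cos(q) + 2)^3*(cos(q) + 5)^3)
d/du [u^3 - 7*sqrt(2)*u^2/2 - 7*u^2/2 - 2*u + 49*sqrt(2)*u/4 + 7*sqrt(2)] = 3*u^2 - 7*sqrt(2)*u - 7*u - 2 + 49*sqrt(2)/4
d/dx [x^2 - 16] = 2*x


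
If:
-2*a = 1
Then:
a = -1/2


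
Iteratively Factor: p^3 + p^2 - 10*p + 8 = (p - 1)*(p^2 + 2*p - 8) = (p - 1)*(p + 4)*(p - 2)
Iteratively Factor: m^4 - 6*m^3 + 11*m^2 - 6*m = (m - 3)*(m^3 - 3*m^2 + 2*m) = (m - 3)*(m - 2)*(m^2 - m) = (m - 3)*(m - 2)*(m - 1)*(m)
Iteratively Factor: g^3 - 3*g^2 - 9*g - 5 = (g + 1)*(g^2 - 4*g - 5) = (g + 1)^2*(g - 5)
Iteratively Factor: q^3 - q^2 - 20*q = (q - 5)*(q^2 + 4*q) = q*(q - 5)*(q + 4)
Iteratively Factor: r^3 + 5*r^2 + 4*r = (r + 4)*(r^2 + r) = r*(r + 4)*(r + 1)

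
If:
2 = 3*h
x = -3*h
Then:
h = 2/3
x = -2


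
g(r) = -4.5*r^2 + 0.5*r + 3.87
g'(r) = 0.5 - 9.0*r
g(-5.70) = -145.18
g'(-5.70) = 51.80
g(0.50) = 3.00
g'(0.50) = -4.00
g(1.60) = -6.85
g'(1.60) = -13.90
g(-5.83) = -152.00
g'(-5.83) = 52.97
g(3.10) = -37.82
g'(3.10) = -27.40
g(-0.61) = 1.89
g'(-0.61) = 5.99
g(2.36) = -20.01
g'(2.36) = -20.74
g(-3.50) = -53.00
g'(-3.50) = 32.00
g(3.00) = -35.13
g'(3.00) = -26.50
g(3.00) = -35.13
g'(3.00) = -26.50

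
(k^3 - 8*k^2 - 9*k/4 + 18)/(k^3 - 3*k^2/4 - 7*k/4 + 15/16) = 4*(2*k^2 - 13*k - 24)/(8*k^2 + 6*k - 5)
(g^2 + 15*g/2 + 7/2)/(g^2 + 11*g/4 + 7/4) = 2*(2*g^2 + 15*g + 7)/(4*g^2 + 11*g + 7)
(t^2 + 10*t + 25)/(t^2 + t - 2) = (t^2 + 10*t + 25)/(t^2 + t - 2)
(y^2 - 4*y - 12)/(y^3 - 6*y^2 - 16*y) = (y - 6)/(y*(y - 8))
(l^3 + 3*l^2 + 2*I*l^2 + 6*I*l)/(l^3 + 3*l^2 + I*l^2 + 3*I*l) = (l + 2*I)/(l + I)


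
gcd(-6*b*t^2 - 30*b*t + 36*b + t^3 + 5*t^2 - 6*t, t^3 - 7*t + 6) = t - 1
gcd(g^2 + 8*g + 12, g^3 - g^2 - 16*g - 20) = g + 2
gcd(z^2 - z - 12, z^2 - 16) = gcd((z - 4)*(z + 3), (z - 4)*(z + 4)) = z - 4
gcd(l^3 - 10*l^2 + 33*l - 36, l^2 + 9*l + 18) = 1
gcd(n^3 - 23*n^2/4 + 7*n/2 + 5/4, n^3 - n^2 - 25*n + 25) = n^2 - 6*n + 5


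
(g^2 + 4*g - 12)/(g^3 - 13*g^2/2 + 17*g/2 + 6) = 2*(g^2 + 4*g - 12)/(2*g^3 - 13*g^2 + 17*g + 12)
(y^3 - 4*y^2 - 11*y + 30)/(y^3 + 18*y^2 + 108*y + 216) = (y^3 - 4*y^2 - 11*y + 30)/(y^3 + 18*y^2 + 108*y + 216)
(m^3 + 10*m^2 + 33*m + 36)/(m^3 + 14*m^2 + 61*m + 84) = (m + 3)/(m + 7)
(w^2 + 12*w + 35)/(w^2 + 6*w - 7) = (w + 5)/(w - 1)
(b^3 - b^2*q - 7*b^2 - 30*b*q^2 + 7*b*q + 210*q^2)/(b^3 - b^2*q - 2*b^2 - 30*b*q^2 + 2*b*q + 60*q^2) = (b - 7)/(b - 2)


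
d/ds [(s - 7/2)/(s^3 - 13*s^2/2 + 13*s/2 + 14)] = (3 - 2*s)/(s^4 - 6*s^3 + s^2 + 24*s + 16)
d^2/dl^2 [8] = 0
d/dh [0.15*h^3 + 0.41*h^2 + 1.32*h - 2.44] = 0.45*h^2 + 0.82*h + 1.32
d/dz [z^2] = 2*z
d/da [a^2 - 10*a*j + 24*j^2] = 2*a - 10*j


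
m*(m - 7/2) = m^2 - 7*m/2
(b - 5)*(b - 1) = b^2 - 6*b + 5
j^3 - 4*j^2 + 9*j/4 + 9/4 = (j - 3)*(j - 3/2)*(j + 1/2)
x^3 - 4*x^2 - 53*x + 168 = (x - 8)*(x - 3)*(x + 7)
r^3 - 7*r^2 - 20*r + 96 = (r - 8)*(r - 3)*(r + 4)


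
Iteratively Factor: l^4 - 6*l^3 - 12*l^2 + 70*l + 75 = (l - 5)*(l^3 - l^2 - 17*l - 15) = (l - 5)^2*(l^2 + 4*l + 3) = (l - 5)^2*(l + 3)*(l + 1)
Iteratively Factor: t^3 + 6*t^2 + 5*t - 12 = (t + 3)*(t^2 + 3*t - 4) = (t + 3)*(t + 4)*(t - 1)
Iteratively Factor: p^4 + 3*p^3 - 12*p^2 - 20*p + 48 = (p + 4)*(p^3 - p^2 - 8*p + 12) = (p + 3)*(p + 4)*(p^2 - 4*p + 4) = (p - 2)*(p + 3)*(p + 4)*(p - 2)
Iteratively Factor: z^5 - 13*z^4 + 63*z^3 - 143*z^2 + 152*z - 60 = (z - 3)*(z^4 - 10*z^3 + 33*z^2 - 44*z + 20) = (z - 5)*(z - 3)*(z^3 - 5*z^2 + 8*z - 4) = (z - 5)*(z - 3)*(z - 1)*(z^2 - 4*z + 4) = (z - 5)*(z - 3)*(z - 2)*(z - 1)*(z - 2)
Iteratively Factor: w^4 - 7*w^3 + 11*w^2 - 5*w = (w - 1)*(w^3 - 6*w^2 + 5*w) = w*(w - 1)*(w^2 - 6*w + 5) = w*(w - 1)^2*(w - 5)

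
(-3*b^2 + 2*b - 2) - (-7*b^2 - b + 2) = 4*b^2 + 3*b - 4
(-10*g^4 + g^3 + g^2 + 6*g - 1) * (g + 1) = -10*g^5 - 9*g^4 + 2*g^3 + 7*g^2 + 5*g - 1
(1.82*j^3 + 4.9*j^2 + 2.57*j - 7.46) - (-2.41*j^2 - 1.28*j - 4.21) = 1.82*j^3 + 7.31*j^2 + 3.85*j - 3.25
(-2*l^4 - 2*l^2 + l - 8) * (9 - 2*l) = 4*l^5 - 18*l^4 + 4*l^3 - 20*l^2 + 25*l - 72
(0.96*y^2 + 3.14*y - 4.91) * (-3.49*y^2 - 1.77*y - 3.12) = -3.3504*y^4 - 12.6578*y^3 + 8.5829*y^2 - 1.1061*y + 15.3192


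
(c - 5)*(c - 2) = c^2 - 7*c + 10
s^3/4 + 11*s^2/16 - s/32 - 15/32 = (s/4 + 1/4)*(s - 3/4)*(s + 5/2)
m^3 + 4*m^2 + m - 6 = (m - 1)*(m + 2)*(m + 3)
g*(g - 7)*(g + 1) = g^3 - 6*g^2 - 7*g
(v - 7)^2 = v^2 - 14*v + 49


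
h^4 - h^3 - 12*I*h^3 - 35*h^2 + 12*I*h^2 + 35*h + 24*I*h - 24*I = (h - 1)*(h - 8*I)*(h - 3*I)*(h - I)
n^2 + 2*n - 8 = (n - 2)*(n + 4)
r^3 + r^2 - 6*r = r*(r - 2)*(r + 3)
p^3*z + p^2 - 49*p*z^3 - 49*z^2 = (p - 7*z)*(p + 7*z)*(p*z + 1)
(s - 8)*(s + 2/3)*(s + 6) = s^3 - 4*s^2/3 - 148*s/3 - 32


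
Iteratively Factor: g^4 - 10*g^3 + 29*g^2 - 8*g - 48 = (g - 3)*(g^3 - 7*g^2 + 8*g + 16) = (g - 4)*(g - 3)*(g^2 - 3*g - 4) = (g - 4)^2*(g - 3)*(g + 1)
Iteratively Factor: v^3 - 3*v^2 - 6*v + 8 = (v - 1)*(v^2 - 2*v - 8) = (v - 4)*(v - 1)*(v + 2)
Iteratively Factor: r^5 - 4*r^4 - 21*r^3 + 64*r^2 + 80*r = (r + 1)*(r^4 - 5*r^3 - 16*r^2 + 80*r) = (r - 4)*(r + 1)*(r^3 - r^2 - 20*r) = r*(r - 4)*(r + 1)*(r^2 - r - 20) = r*(r - 5)*(r - 4)*(r + 1)*(r + 4)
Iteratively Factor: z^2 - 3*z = (z)*(z - 3)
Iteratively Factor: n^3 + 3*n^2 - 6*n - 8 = (n + 1)*(n^2 + 2*n - 8) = (n + 1)*(n + 4)*(n - 2)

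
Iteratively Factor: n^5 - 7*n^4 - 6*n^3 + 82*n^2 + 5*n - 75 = (n - 5)*(n^4 - 2*n^3 - 16*n^2 + 2*n + 15) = (n - 5)*(n - 1)*(n^3 - n^2 - 17*n - 15) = (n - 5)*(n - 1)*(n + 3)*(n^2 - 4*n - 5) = (n - 5)*(n - 1)*(n + 1)*(n + 3)*(n - 5)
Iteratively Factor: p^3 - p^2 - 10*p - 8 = (p + 2)*(p^2 - 3*p - 4) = (p - 4)*(p + 2)*(p + 1)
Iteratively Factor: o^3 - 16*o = (o + 4)*(o^2 - 4*o) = o*(o + 4)*(o - 4)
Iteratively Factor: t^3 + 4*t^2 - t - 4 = (t + 4)*(t^2 - 1) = (t - 1)*(t + 4)*(t + 1)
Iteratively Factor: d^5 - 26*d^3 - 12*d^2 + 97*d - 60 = (d + 4)*(d^4 - 4*d^3 - 10*d^2 + 28*d - 15) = (d + 3)*(d + 4)*(d^3 - 7*d^2 + 11*d - 5) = (d - 1)*(d + 3)*(d + 4)*(d^2 - 6*d + 5) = (d - 5)*(d - 1)*(d + 3)*(d + 4)*(d - 1)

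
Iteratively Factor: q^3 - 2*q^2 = (q)*(q^2 - 2*q) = q*(q - 2)*(q)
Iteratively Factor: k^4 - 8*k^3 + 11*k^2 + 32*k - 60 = (k + 2)*(k^3 - 10*k^2 + 31*k - 30) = (k - 3)*(k + 2)*(k^2 - 7*k + 10) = (k - 3)*(k - 2)*(k + 2)*(k - 5)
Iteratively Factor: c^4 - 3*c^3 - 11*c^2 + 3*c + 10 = (c - 1)*(c^3 - 2*c^2 - 13*c - 10) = (c - 5)*(c - 1)*(c^2 + 3*c + 2) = (c - 5)*(c - 1)*(c + 1)*(c + 2)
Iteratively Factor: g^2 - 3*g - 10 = (g + 2)*(g - 5)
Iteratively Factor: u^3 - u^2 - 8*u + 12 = (u - 2)*(u^2 + u - 6) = (u - 2)*(u + 3)*(u - 2)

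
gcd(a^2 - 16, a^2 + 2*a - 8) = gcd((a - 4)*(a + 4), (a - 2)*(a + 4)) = a + 4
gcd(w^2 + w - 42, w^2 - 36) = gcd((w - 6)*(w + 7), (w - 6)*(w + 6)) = w - 6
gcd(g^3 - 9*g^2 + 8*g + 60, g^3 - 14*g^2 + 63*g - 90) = g^2 - 11*g + 30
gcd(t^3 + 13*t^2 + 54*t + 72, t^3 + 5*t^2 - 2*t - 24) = t^2 + 7*t + 12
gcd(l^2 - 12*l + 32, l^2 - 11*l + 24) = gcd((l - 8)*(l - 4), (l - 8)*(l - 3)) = l - 8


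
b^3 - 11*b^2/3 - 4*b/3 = b*(b - 4)*(b + 1/3)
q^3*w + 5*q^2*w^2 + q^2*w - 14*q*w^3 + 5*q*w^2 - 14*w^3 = (q - 2*w)*(q + 7*w)*(q*w + w)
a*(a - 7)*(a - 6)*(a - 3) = a^4 - 16*a^3 + 81*a^2 - 126*a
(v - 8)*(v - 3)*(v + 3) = v^3 - 8*v^2 - 9*v + 72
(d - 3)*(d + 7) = d^2 + 4*d - 21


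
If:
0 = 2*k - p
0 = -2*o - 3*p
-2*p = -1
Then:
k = 1/4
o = -3/4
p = 1/2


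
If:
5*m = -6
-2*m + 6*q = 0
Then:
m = -6/5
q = -2/5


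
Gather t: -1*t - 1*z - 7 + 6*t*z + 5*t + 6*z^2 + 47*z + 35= t*(6*z + 4) + 6*z^2 + 46*z + 28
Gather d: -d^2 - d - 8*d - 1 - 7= -d^2 - 9*d - 8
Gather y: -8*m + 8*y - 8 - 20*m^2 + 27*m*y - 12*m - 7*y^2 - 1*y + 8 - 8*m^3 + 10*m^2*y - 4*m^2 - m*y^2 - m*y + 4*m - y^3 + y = -8*m^3 - 24*m^2 - 16*m - y^3 + y^2*(-m - 7) + y*(10*m^2 + 26*m + 8)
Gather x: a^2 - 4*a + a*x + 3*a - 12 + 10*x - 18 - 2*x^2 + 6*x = a^2 - a - 2*x^2 + x*(a + 16) - 30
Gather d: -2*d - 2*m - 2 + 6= -2*d - 2*m + 4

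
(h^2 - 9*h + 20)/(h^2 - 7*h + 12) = (h - 5)/(h - 3)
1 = 1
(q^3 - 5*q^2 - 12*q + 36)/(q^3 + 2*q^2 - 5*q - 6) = (q - 6)/(q + 1)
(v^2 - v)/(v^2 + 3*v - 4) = v/(v + 4)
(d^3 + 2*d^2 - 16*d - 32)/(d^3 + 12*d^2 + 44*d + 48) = (d - 4)/(d + 6)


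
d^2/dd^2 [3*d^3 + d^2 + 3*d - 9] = 18*d + 2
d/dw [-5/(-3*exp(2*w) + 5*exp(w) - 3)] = (25 - 30*exp(w))*exp(w)/(3*exp(2*w) - 5*exp(w) + 3)^2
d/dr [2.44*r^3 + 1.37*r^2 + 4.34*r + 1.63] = 7.32*r^2 + 2.74*r + 4.34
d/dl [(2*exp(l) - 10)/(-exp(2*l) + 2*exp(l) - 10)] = 2*(exp(l) - 10)*exp(2*l)/(exp(4*l) - 4*exp(3*l) + 24*exp(2*l) - 40*exp(l) + 100)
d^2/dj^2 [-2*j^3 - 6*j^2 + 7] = -12*j - 12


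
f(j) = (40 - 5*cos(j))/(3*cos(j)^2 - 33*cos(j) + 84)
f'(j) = (40 - 5*cos(j))*(6*sin(j)*cos(j) - 33*sin(j))/(3*cos(j)^2 - 33*cos(j) + 84)^2 + 5*sin(j)/(3*cos(j)^2 - 33*cos(j) + 84)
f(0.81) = 0.58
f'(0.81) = -0.14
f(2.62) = 0.39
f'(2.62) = -0.04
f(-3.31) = 0.38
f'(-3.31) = -0.01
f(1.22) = 0.52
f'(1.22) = -0.14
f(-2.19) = 0.41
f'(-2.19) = 0.08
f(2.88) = 0.38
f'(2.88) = -0.02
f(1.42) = 0.50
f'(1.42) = -0.14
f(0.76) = 0.59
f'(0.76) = -0.13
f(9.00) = 0.38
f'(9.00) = -0.03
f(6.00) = 0.64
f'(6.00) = 0.06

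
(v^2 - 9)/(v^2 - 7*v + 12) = (v + 3)/(v - 4)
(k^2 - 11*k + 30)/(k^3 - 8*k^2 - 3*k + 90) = 1/(k + 3)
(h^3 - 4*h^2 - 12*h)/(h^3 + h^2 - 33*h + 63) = h*(h^2 - 4*h - 12)/(h^3 + h^2 - 33*h + 63)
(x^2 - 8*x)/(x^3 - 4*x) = (x - 8)/(x^2 - 4)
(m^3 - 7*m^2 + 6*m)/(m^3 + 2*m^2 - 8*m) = (m^2 - 7*m + 6)/(m^2 + 2*m - 8)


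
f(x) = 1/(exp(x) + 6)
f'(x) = -exp(x)/(exp(x) + 6)^2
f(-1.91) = 0.16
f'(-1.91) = -0.00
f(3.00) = 0.04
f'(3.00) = -0.03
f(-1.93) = 0.16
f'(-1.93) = -0.00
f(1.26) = 0.10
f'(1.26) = -0.04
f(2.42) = 0.06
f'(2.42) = -0.04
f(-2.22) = 0.16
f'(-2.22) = -0.00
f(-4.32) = 0.17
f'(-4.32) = -0.00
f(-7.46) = 0.17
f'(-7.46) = -0.00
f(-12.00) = 0.17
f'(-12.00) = 0.00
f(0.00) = 0.14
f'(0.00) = -0.02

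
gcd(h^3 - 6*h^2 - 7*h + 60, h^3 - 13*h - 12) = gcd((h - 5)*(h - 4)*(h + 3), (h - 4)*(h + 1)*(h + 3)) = h^2 - h - 12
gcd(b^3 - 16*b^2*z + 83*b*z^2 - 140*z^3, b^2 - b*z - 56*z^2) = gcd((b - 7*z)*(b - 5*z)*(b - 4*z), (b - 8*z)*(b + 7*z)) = 1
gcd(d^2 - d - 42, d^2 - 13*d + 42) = d - 7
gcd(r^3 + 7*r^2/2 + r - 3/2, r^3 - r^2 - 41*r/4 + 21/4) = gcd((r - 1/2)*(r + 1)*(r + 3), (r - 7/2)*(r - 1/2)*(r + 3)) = r^2 + 5*r/2 - 3/2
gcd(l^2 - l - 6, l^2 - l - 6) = l^2 - l - 6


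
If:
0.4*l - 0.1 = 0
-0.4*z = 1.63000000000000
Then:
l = 0.25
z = -4.08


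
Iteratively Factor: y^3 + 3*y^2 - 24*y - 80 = (y - 5)*(y^2 + 8*y + 16) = (y - 5)*(y + 4)*(y + 4)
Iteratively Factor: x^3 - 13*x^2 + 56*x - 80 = (x - 5)*(x^2 - 8*x + 16) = (x - 5)*(x - 4)*(x - 4)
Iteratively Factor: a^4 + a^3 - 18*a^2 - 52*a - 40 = (a + 2)*(a^3 - a^2 - 16*a - 20) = (a - 5)*(a + 2)*(a^2 + 4*a + 4) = (a - 5)*(a + 2)^2*(a + 2)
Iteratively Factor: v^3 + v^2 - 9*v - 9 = (v + 1)*(v^2 - 9) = (v - 3)*(v + 1)*(v + 3)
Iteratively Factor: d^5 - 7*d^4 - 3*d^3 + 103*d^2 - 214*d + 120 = (d - 1)*(d^4 - 6*d^3 - 9*d^2 + 94*d - 120) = (d - 2)*(d - 1)*(d^3 - 4*d^2 - 17*d + 60) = (d - 3)*(d - 2)*(d - 1)*(d^2 - d - 20) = (d - 5)*(d - 3)*(d - 2)*(d - 1)*(d + 4)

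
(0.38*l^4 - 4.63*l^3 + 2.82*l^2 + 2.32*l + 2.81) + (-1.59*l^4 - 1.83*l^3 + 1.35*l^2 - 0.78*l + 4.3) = -1.21*l^4 - 6.46*l^3 + 4.17*l^2 + 1.54*l + 7.11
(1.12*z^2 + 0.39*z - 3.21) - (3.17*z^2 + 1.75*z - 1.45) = -2.05*z^2 - 1.36*z - 1.76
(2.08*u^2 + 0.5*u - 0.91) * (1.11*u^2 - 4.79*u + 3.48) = 2.3088*u^4 - 9.4082*u^3 + 3.8333*u^2 + 6.0989*u - 3.1668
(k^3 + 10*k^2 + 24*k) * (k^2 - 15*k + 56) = k^5 - 5*k^4 - 70*k^3 + 200*k^2 + 1344*k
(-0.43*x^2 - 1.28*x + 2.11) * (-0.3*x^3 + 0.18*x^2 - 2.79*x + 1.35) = 0.129*x^5 + 0.3066*x^4 + 0.3363*x^3 + 3.3705*x^2 - 7.6149*x + 2.8485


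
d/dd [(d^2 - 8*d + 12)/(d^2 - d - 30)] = 7/(d^2 + 10*d + 25)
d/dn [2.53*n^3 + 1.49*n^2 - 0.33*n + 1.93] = 7.59*n^2 + 2.98*n - 0.33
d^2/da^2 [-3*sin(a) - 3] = 3*sin(a)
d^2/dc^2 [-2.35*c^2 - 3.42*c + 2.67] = -4.70000000000000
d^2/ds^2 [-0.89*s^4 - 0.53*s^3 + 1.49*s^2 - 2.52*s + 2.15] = -10.68*s^2 - 3.18*s + 2.98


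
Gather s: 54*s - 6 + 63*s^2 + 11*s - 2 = 63*s^2 + 65*s - 8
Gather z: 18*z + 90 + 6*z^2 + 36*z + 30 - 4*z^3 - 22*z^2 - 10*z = -4*z^3 - 16*z^2 + 44*z + 120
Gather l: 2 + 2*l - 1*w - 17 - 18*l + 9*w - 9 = -16*l + 8*w - 24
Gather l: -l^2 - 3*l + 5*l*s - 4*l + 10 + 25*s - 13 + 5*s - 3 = -l^2 + l*(5*s - 7) + 30*s - 6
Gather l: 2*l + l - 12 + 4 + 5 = 3*l - 3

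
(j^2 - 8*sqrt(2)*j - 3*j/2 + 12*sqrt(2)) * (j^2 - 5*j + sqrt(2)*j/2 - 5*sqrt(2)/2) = j^4 - 15*sqrt(2)*j^3/2 - 13*j^3/2 - j^2/2 + 195*sqrt(2)*j^2/4 - 225*sqrt(2)*j/4 + 52*j - 60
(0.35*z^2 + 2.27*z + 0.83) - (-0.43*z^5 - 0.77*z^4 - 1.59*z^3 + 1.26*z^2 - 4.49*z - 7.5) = 0.43*z^5 + 0.77*z^4 + 1.59*z^3 - 0.91*z^2 + 6.76*z + 8.33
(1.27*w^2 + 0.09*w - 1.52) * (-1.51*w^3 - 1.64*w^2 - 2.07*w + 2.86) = -1.9177*w^5 - 2.2187*w^4 - 0.4813*w^3 + 5.9387*w^2 + 3.4038*w - 4.3472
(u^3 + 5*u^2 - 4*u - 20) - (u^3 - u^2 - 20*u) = 6*u^2 + 16*u - 20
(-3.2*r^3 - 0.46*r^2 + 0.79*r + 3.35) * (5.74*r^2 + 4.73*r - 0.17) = -18.368*r^5 - 17.7764*r^4 + 2.9028*r^3 + 23.0439*r^2 + 15.7112*r - 0.5695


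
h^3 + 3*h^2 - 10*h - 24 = (h - 3)*(h + 2)*(h + 4)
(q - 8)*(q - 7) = q^2 - 15*q + 56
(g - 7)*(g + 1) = g^2 - 6*g - 7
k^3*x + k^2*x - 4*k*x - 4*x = (k - 2)*(k + 2)*(k*x + x)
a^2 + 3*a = a*(a + 3)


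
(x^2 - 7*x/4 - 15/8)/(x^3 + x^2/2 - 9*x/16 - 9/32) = 4*(2*x - 5)/(8*x^2 - 2*x - 3)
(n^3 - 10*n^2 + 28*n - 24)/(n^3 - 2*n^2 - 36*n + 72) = (n - 2)/(n + 6)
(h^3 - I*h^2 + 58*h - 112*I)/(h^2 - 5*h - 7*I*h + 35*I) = (h^2 + 6*I*h + 16)/(h - 5)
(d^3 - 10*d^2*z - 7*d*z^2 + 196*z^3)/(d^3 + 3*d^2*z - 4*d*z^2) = (-d^2 + 14*d*z - 49*z^2)/(d*(-d + z))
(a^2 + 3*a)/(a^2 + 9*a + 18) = a/(a + 6)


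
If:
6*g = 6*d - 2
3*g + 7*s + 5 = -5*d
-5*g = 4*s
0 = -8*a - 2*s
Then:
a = 25/9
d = 83/9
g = 80/9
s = -100/9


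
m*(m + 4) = m^2 + 4*m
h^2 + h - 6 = (h - 2)*(h + 3)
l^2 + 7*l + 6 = (l + 1)*(l + 6)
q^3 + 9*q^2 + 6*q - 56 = (q - 2)*(q + 4)*(q + 7)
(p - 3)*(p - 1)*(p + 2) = p^3 - 2*p^2 - 5*p + 6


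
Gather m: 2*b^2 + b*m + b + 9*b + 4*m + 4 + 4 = 2*b^2 + 10*b + m*(b + 4) + 8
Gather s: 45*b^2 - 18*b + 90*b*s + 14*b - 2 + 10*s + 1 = 45*b^2 - 4*b + s*(90*b + 10) - 1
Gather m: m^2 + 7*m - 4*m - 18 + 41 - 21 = m^2 + 3*m + 2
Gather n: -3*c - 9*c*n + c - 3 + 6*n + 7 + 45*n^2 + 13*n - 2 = -2*c + 45*n^2 + n*(19 - 9*c) + 2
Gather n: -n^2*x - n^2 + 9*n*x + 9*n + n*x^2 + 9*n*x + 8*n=n^2*(-x - 1) + n*(x^2 + 18*x + 17)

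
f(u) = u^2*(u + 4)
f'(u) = u^2 + 2*u*(u + 4) = u*(3*u + 8)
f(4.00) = 128.00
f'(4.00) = 80.00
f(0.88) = 3.78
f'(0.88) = 9.36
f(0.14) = 0.08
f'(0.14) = 1.18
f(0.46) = 0.94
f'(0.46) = 4.31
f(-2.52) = 9.40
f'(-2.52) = -1.11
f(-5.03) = -26.06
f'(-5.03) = 35.66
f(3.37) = 83.70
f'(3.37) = 61.03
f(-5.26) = -34.86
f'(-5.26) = 40.92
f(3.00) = 63.00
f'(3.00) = 51.00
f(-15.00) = -2475.00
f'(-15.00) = 555.00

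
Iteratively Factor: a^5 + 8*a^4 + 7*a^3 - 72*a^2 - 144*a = (a)*(a^4 + 8*a^3 + 7*a^2 - 72*a - 144) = a*(a + 3)*(a^3 + 5*a^2 - 8*a - 48) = a*(a - 3)*(a + 3)*(a^2 + 8*a + 16) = a*(a - 3)*(a + 3)*(a + 4)*(a + 4)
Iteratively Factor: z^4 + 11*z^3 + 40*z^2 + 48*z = (z + 4)*(z^3 + 7*z^2 + 12*z) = (z + 4)^2*(z^2 + 3*z) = z*(z + 4)^2*(z + 3)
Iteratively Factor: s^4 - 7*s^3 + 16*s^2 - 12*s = (s - 3)*(s^3 - 4*s^2 + 4*s) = (s - 3)*(s - 2)*(s^2 - 2*s) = (s - 3)*(s - 2)^2*(s)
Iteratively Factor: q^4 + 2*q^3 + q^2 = (q + 1)*(q^3 + q^2) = q*(q + 1)*(q^2 + q) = q^2*(q + 1)*(q + 1)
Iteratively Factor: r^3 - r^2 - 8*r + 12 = (r + 3)*(r^2 - 4*r + 4) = (r - 2)*(r + 3)*(r - 2)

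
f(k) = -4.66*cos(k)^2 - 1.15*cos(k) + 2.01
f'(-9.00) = 3.03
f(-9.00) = -0.81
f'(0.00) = 0.00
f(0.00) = -3.80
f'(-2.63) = 3.42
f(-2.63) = -0.53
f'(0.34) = 3.31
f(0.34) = -3.22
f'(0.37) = 3.56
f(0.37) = -3.11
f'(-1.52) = -1.62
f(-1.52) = 1.94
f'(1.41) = 2.61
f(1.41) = 1.71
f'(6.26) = -0.24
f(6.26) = -3.80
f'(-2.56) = 3.65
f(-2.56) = -0.28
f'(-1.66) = -0.32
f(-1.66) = 2.08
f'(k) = 9.32*sin(k)*cos(k) + 1.15*sin(k)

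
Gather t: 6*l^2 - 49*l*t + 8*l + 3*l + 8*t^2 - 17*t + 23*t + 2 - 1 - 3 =6*l^2 + 11*l + 8*t^2 + t*(6 - 49*l) - 2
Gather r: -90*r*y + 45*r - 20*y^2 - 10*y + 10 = r*(45 - 90*y) - 20*y^2 - 10*y + 10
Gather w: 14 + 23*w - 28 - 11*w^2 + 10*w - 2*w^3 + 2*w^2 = -2*w^3 - 9*w^2 + 33*w - 14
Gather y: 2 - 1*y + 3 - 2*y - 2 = 3 - 3*y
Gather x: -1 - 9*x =-9*x - 1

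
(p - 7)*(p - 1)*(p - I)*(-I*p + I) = -I*p^4 - p^3 + 9*I*p^3 + 9*p^2 - 15*I*p^2 - 15*p + 7*I*p + 7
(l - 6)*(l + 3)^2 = l^3 - 27*l - 54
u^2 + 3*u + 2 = (u + 1)*(u + 2)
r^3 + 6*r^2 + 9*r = r*(r + 3)^2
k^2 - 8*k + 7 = (k - 7)*(k - 1)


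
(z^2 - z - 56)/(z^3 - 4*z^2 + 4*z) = (z^2 - z - 56)/(z*(z^2 - 4*z + 4))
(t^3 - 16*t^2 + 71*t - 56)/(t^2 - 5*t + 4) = (t^2 - 15*t + 56)/(t - 4)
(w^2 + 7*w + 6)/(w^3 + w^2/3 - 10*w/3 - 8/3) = 3*(w + 6)/(3*w^2 - 2*w - 8)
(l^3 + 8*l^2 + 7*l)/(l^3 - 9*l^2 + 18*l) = (l^2 + 8*l + 7)/(l^2 - 9*l + 18)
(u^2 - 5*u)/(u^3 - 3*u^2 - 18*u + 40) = u/(u^2 + 2*u - 8)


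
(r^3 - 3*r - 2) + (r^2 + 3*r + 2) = r^3 + r^2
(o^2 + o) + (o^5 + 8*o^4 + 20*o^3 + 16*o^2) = o^5 + 8*o^4 + 20*o^3 + 17*o^2 + o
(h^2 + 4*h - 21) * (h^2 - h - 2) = h^4 + 3*h^3 - 27*h^2 + 13*h + 42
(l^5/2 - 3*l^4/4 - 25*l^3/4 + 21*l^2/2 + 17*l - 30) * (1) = l^5/2 - 3*l^4/4 - 25*l^3/4 + 21*l^2/2 + 17*l - 30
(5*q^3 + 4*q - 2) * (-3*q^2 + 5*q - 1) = -15*q^5 + 25*q^4 - 17*q^3 + 26*q^2 - 14*q + 2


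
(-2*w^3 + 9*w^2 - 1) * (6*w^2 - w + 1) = -12*w^5 + 56*w^4 - 11*w^3 + 3*w^2 + w - 1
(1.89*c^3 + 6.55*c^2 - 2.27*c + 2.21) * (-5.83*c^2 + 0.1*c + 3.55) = -11.0187*c^5 - 37.9975*c^4 + 20.5986*c^3 + 10.1412*c^2 - 7.8375*c + 7.8455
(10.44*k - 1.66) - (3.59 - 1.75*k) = 12.19*k - 5.25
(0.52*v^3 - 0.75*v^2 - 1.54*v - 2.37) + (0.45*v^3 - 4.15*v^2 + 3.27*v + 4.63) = 0.97*v^3 - 4.9*v^2 + 1.73*v + 2.26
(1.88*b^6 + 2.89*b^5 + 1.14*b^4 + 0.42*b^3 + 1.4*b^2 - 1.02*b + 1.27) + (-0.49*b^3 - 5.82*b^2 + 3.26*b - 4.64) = 1.88*b^6 + 2.89*b^5 + 1.14*b^4 - 0.07*b^3 - 4.42*b^2 + 2.24*b - 3.37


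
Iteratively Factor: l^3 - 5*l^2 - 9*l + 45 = (l - 5)*(l^2 - 9) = (l - 5)*(l + 3)*(l - 3)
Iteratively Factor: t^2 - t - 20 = (t + 4)*(t - 5)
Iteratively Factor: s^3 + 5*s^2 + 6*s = (s)*(s^2 + 5*s + 6) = s*(s + 3)*(s + 2)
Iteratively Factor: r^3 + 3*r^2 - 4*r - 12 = (r + 2)*(r^2 + r - 6) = (r + 2)*(r + 3)*(r - 2)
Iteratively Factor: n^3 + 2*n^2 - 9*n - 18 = (n - 3)*(n^2 + 5*n + 6) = (n - 3)*(n + 3)*(n + 2)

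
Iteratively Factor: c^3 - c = (c)*(c^2 - 1) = c*(c + 1)*(c - 1)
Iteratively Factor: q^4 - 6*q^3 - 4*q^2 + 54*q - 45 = (q - 1)*(q^3 - 5*q^2 - 9*q + 45) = (q - 1)*(q + 3)*(q^2 - 8*q + 15) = (q - 3)*(q - 1)*(q + 3)*(q - 5)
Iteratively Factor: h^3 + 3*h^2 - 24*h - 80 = (h + 4)*(h^2 - h - 20) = (h + 4)^2*(h - 5)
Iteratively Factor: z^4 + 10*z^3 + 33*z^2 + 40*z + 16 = (z + 1)*(z^3 + 9*z^2 + 24*z + 16) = (z + 1)*(z + 4)*(z^2 + 5*z + 4) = (z + 1)*(z + 4)^2*(z + 1)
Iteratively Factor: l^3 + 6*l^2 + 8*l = (l)*(l^2 + 6*l + 8) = l*(l + 4)*(l + 2)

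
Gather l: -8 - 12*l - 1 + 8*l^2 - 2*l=8*l^2 - 14*l - 9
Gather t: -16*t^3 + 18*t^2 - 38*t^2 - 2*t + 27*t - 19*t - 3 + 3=-16*t^3 - 20*t^2 + 6*t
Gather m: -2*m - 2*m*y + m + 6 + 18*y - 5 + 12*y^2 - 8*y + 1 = m*(-2*y - 1) + 12*y^2 + 10*y + 2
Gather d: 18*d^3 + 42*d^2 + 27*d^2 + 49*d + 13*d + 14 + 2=18*d^3 + 69*d^2 + 62*d + 16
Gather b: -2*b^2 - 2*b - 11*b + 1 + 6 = -2*b^2 - 13*b + 7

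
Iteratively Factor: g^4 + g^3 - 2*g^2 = (g - 1)*(g^3 + 2*g^2) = (g - 1)*(g + 2)*(g^2) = g*(g - 1)*(g + 2)*(g)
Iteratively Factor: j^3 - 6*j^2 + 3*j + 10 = (j - 2)*(j^2 - 4*j - 5) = (j - 5)*(j - 2)*(j + 1)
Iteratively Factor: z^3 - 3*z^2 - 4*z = (z)*(z^2 - 3*z - 4) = z*(z + 1)*(z - 4)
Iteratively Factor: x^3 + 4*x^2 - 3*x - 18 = (x + 3)*(x^2 + x - 6) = (x - 2)*(x + 3)*(x + 3)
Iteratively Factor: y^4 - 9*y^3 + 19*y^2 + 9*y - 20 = (y - 4)*(y^3 - 5*y^2 - y + 5) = (y - 4)*(y - 1)*(y^2 - 4*y - 5) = (y - 4)*(y - 1)*(y + 1)*(y - 5)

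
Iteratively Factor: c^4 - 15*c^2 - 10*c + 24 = (c + 2)*(c^3 - 2*c^2 - 11*c + 12) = (c + 2)*(c + 3)*(c^2 - 5*c + 4) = (c - 1)*(c + 2)*(c + 3)*(c - 4)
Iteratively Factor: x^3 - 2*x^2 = (x)*(x^2 - 2*x) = x*(x - 2)*(x)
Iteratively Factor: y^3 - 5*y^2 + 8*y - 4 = (y - 1)*(y^2 - 4*y + 4) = (y - 2)*(y - 1)*(y - 2)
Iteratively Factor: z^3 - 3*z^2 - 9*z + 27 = (z + 3)*(z^2 - 6*z + 9) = (z - 3)*(z + 3)*(z - 3)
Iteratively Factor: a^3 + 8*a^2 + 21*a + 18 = (a + 3)*(a^2 + 5*a + 6) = (a + 3)^2*(a + 2)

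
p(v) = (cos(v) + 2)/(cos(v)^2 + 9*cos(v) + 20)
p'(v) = (2*sin(v)*cos(v) + 9*sin(v))*(cos(v) + 2)/(cos(v)^2 + 9*cos(v) + 20)^2 - sin(v)/(cos(v)^2 + 9*cos(v) + 20) = (cos(v)^2 + 4*cos(v) - 2)*sin(v)/(cos(v)^2 + 9*cos(v) + 20)^2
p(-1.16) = 0.10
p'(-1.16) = 0.00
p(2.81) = 0.09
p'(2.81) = -0.01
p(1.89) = 0.10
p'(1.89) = -0.01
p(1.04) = 0.10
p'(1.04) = 0.00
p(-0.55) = 0.10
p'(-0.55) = -0.00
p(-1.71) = 0.10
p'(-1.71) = 0.01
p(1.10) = 0.10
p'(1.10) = 0.00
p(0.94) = 0.10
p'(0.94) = 0.00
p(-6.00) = 0.10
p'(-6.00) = 0.00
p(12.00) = 0.10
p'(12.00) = 0.00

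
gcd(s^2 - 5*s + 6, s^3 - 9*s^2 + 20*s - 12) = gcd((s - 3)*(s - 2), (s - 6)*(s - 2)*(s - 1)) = s - 2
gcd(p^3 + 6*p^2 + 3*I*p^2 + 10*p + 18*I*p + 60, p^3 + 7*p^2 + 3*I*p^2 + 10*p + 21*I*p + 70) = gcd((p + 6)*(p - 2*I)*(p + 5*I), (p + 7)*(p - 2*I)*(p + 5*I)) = p^2 + 3*I*p + 10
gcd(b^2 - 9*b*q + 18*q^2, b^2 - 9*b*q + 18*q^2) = b^2 - 9*b*q + 18*q^2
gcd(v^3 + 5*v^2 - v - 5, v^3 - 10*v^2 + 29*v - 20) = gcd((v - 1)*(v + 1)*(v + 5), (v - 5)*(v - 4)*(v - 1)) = v - 1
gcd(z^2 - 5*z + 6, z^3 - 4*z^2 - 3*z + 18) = z - 3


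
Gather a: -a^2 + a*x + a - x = -a^2 + a*(x + 1) - x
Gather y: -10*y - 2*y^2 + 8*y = -2*y^2 - 2*y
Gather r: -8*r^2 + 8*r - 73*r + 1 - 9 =-8*r^2 - 65*r - 8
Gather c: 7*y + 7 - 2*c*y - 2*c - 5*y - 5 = c*(-2*y - 2) + 2*y + 2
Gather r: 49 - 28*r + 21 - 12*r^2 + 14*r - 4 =-12*r^2 - 14*r + 66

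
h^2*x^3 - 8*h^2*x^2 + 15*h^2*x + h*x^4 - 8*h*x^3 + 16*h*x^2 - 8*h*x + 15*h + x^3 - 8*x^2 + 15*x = (h + x)*(x - 5)*(x - 3)*(h*x + 1)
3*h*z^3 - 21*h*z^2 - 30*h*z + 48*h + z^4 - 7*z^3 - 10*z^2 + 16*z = (3*h + z)*(z - 8)*(z - 1)*(z + 2)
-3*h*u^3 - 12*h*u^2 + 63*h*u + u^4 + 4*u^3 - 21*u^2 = u*(-3*h + u)*(u - 3)*(u + 7)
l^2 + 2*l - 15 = (l - 3)*(l + 5)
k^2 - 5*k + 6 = (k - 3)*(k - 2)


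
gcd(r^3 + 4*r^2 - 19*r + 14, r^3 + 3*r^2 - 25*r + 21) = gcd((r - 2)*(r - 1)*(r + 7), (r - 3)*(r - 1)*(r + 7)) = r^2 + 6*r - 7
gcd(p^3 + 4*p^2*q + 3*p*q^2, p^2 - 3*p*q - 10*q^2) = 1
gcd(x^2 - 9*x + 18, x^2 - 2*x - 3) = x - 3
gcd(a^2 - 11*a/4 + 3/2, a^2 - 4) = a - 2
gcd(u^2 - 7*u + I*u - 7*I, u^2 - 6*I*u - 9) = 1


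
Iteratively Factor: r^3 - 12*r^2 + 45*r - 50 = (r - 2)*(r^2 - 10*r + 25) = (r - 5)*(r - 2)*(r - 5)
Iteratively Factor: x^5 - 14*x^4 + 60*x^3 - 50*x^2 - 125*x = (x - 5)*(x^4 - 9*x^3 + 15*x^2 + 25*x) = (x - 5)^2*(x^3 - 4*x^2 - 5*x) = (x - 5)^2*(x + 1)*(x^2 - 5*x) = (x - 5)^3*(x + 1)*(x)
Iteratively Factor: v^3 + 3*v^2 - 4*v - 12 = (v - 2)*(v^2 + 5*v + 6) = (v - 2)*(v + 3)*(v + 2)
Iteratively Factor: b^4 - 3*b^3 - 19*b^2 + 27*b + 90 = (b + 3)*(b^3 - 6*b^2 - b + 30) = (b - 3)*(b + 3)*(b^2 - 3*b - 10) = (b - 3)*(b + 2)*(b + 3)*(b - 5)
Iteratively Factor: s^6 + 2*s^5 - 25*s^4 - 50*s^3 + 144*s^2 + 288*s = (s + 4)*(s^5 - 2*s^4 - 17*s^3 + 18*s^2 + 72*s) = (s + 2)*(s + 4)*(s^4 - 4*s^3 - 9*s^2 + 36*s) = s*(s + 2)*(s + 4)*(s^3 - 4*s^2 - 9*s + 36) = s*(s + 2)*(s + 3)*(s + 4)*(s^2 - 7*s + 12) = s*(s - 4)*(s + 2)*(s + 3)*(s + 4)*(s - 3)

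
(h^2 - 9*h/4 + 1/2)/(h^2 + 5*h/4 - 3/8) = 2*(h - 2)/(2*h + 3)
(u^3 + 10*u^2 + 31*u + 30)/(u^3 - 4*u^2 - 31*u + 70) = (u^2 + 5*u + 6)/(u^2 - 9*u + 14)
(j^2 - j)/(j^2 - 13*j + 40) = j*(j - 1)/(j^2 - 13*j + 40)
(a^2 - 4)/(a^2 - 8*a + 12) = (a + 2)/(a - 6)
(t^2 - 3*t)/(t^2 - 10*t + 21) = t/(t - 7)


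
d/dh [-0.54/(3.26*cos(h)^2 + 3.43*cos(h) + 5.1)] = -(3.5208*cos(h) + 1.8522)*sin(h)/(3.26*cos(h)^2 + 3.43*cos(h) + 5.1)^2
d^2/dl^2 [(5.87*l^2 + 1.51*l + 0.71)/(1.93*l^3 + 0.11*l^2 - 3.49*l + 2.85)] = (43.730326*l^6 + 33.747594*l^5 + 270.89094*l^4 - 424.73402*l^3 - 139.353066*l^2 - 27.907854*l + 142.247152)/(7.189057*l^9 + 1.229217*l^8 - 38.929644*l^7 + 27.403664*l^6 + 74.026422*l^5 - 111.057582*l^4 - 2.04396400000001*l^3 + 106.82028*l^2 - 85.042575*l + 23.149125)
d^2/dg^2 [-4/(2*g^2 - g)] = 8*(2*g*(2*g - 1) - (4*g - 1)^2)/(g^3*(2*g - 1)^3)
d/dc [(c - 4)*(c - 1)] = 2*c - 5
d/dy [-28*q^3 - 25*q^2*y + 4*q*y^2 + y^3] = -25*q^2 + 8*q*y + 3*y^2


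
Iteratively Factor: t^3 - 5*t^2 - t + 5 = (t + 1)*(t^2 - 6*t + 5) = (t - 1)*(t + 1)*(t - 5)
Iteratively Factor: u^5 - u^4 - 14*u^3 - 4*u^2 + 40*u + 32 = (u + 2)*(u^4 - 3*u^3 - 8*u^2 + 12*u + 16) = (u - 4)*(u + 2)*(u^3 + u^2 - 4*u - 4) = (u - 4)*(u + 2)^2*(u^2 - u - 2) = (u - 4)*(u + 1)*(u + 2)^2*(u - 2)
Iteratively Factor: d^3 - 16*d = (d)*(d^2 - 16) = d*(d - 4)*(d + 4)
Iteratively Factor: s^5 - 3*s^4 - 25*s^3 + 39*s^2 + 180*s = (s + 3)*(s^4 - 6*s^3 - 7*s^2 + 60*s) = (s + 3)^2*(s^3 - 9*s^2 + 20*s) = s*(s + 3)^2*(s^2 - 9*s + 20) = s*(s - 4)*(s + 3)^2*(s - 5)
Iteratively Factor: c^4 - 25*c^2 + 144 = (c + 3)*(c^3 - 3*c^2 - 16*c + 48) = (c + 3)*(c + 4)*(c^2 - 7*c + 12) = (c - 4)*(c + 3)*(c + 4)*(c - 3)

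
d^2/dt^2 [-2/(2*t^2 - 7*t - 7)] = 4*(-4*t^2 + 14*t + (4*t - 7)^2 + 14)/(-2*t^2 + 7*t + 7)^3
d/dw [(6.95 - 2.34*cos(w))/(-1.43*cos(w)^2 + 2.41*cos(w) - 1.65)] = (3.3462*cos(w)^2 - 19.877*cos(w) + 12.8885)*sin(w)/(2.0449*cos(w)^4 - 6.8926*cos(w)^3 + 10.5271*cos(w)^2 - 7.953*cos(w) + 2.7225)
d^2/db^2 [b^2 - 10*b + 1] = 2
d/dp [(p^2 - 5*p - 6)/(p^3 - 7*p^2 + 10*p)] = (-p^4 + 10*p^3 - 7*p^2 - 84*p + 60)/(p^2*(p^4 - 14*p^3 + 69*p^2 - 140*p + 100))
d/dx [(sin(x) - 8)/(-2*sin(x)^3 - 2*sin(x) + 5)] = (4*sin(x)^3 - 48*sin(x)^2 - 11)*cos(x)/(2*sin(x)^3 + 2*sin(x) - 5)^2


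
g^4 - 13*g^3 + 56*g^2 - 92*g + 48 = (g - 6)*(g - 4)*(g - 2)*(g - 1)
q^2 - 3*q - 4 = (q - 4)*(q + 1)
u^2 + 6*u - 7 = (u - 1)*(u + 7)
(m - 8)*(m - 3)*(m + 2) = m^3 - 9*m^2 + 2*m + 48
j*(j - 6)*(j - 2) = j^3 - 8*j^2 + 12*j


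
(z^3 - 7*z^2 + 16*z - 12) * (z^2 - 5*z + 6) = z^5 - 12*z^4 + 57*z^3 - 134*z^2 + 156*z - 72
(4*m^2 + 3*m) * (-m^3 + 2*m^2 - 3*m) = -4*m^5 + 5*m^4 - 6*m^3 - 9*m^2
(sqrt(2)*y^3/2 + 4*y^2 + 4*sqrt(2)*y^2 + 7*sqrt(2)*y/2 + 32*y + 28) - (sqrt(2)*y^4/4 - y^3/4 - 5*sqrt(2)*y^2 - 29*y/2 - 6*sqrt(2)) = -sqrt(2)*y^4/4 + y^3/4 + sqrt(2)*y^3/2 + 4*y^2 + 9*sqrt(2)*y^2 + 7*sqrt(2)*y/2 + 93*y/2 + 6*sqrt(2) + 28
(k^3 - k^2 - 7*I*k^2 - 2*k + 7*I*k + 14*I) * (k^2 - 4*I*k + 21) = k^5 - k^4 - 11*I*k^4 - 9*k^3 + 11*I*k^3 + 7*k^2 - 125*I*k^2 + 14*k + 147*I*k + 294*I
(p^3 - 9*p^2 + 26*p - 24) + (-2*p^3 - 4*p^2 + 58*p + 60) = -p^3 - 13*p^2 + 84*p + 36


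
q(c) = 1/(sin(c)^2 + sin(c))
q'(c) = (-2*sin(c)*cos(c) - cos(c))/(sin(c)^2 + sin(c))^2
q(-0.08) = -13.60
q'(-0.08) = -154.91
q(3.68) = -4.00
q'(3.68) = -0.35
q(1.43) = 0.51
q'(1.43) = -0.11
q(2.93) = 3.94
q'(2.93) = 21.50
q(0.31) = 2.51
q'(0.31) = -9.67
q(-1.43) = -102.07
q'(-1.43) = 1432.99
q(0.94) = 0.69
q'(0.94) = -0.72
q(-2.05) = -10.00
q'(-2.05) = -35.76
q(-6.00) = 2.80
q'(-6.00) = -11.71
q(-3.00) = -8.25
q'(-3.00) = 48.37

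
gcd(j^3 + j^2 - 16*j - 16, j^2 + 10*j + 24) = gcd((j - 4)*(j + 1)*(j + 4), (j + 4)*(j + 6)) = j + 4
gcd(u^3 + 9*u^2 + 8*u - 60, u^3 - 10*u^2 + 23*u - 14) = u - 2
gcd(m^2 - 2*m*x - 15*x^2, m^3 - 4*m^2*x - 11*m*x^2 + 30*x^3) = -m^2 + 2*m*x + 15*x^2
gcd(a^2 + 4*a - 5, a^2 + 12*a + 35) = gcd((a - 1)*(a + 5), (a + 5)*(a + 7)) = a + 5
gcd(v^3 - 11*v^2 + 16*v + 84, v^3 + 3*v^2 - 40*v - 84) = v^2 - 4*v - 12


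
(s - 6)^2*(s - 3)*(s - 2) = s^4 - 17*s^3 + 102*s^2 - 252*s + 216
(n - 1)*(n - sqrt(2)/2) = n^2 - n - sqrt(2)*n/2 + sqrt(2)/2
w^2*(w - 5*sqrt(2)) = w^3 - 5*sqrt(2)*w^2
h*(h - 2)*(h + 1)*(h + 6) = h^4 + 5*h^3 - 8*h^2 - 12*h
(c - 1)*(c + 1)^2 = c^3 + c^2 - c - 1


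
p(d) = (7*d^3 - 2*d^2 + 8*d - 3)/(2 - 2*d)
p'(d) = (21*d^2 - 4*d + 8)/(2 - 2*d) + 2*(7*d^3 - 2*d^2 + 8*d - 3)/(2 - 2*d)^2 = (-14*d^3 + 23*d^2 - 4*d + 5)/(2*(d^2 - 2*d + 1))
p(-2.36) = -18.61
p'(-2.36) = 14.46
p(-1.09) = -5.54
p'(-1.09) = 6.27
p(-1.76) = -11.13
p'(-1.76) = 10.48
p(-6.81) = -151.15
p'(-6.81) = 45.25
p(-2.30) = -17.75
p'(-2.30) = 14.06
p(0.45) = 0.76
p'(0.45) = 10.88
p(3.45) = -58.82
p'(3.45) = -25.82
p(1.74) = -28.20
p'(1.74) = -5.55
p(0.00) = -1.50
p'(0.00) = 2.50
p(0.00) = -1.50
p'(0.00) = 2.50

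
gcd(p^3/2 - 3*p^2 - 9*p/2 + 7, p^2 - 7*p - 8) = 1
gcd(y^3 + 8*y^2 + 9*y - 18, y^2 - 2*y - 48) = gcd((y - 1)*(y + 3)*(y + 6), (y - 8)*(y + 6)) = y + 6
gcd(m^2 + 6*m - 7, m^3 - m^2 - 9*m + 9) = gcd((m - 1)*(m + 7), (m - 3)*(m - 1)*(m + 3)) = m - 1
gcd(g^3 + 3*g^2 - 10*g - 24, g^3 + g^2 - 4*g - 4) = g + 2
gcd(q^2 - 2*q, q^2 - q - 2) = q - 2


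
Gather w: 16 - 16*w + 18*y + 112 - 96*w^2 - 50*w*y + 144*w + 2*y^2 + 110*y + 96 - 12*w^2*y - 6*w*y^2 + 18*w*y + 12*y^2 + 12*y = w^2*(-12*y - 96) + w*(-6*y^2 - 32*y + 128) + 14*y^2 + 140*y + 224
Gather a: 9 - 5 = 4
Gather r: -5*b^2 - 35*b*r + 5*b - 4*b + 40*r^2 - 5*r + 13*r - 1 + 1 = -5*b^2 + b + 40*r^2 + r*(8 - 35*b)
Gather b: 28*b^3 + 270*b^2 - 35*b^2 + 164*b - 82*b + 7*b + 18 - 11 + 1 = 28*b^3 + 235*b^2 + 89*b + 8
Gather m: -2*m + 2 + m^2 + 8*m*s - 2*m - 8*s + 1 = m^2 + m*(8*s - 4) - 8*s + 3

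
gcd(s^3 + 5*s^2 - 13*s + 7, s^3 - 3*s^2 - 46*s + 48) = s - 1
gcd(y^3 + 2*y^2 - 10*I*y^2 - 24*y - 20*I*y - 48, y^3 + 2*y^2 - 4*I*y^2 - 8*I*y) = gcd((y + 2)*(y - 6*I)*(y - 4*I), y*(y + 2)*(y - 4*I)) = y^2 + y*(2 - 4*I) - 8*I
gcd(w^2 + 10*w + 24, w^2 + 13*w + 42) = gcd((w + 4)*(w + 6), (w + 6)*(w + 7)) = w + 6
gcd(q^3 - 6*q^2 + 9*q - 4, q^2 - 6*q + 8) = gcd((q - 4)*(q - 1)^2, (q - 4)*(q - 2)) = q - 4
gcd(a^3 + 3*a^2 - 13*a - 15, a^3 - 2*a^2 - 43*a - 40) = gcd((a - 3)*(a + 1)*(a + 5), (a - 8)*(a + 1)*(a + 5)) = a^2 + 6*a + 5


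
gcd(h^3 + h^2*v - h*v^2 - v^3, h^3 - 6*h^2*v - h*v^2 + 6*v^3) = -h^2 + v^2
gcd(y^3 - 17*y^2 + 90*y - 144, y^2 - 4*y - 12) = y - 6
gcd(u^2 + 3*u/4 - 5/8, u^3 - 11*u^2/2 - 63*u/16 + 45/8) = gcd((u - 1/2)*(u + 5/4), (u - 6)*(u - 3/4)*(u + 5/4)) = u + 5/4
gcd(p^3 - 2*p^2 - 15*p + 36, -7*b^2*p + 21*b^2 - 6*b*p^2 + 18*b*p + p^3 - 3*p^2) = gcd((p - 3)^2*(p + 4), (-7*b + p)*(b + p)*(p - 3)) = p - 3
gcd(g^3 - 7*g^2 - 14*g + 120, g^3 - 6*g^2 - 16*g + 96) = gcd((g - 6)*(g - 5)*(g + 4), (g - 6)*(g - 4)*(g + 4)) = g^2 - 2*g - 24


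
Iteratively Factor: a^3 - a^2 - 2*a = (a + 1)*(a^2 - 2*a) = a*(a + 1)*(a - 2)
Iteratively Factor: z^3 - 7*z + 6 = (z - 2)*(z^2 + 2*z - 3) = (z - 2)*(z + 3)*(z - 1)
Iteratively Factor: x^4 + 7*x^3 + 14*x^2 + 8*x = (x + 2)*(x^3 + 5*x^2 + 4*x) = x*(x + 2)*(x^2 + 5*x + 4) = x*(x + 1)*(x + 2)*(x + 4)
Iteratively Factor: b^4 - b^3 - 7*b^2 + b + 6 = (b + 1)*(b^3 - 2*b^2 - 5*b + 6) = (b - 1)*(b + 1)*(b^2 - b - 6) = (b - 3)*(b - 1)*(b + 1)*(b + 2)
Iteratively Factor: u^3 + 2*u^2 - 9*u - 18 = (u + 3)*(u^2 - u - 6) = (u + 2)*(u + 3)*(u - 3)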